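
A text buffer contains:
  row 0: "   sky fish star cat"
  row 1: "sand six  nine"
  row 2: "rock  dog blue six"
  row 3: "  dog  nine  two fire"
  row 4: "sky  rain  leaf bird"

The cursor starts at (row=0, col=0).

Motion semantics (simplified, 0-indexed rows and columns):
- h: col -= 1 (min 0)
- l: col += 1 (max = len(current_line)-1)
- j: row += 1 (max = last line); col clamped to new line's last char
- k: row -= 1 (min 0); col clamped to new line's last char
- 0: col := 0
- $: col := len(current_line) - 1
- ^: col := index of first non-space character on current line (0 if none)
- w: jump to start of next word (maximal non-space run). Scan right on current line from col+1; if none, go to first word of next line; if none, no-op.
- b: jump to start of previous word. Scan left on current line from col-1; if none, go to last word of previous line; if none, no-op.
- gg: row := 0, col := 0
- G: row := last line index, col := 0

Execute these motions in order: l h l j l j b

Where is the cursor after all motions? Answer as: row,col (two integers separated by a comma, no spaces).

Answer: 2,0

Derivation:
After 1 (l): row=0 col=1 char='_'
After 2 (h): row=0 col=0 char='_'
After 3 (l): row=0 col=1 char='_'
After 4 (j): row=1 col=1 char='a'
After 5 (l): row=1 col=2 char='n'
After 6 (j): row=2 col=2 char='c'
After 7 (b): row=2 col=0 char='r'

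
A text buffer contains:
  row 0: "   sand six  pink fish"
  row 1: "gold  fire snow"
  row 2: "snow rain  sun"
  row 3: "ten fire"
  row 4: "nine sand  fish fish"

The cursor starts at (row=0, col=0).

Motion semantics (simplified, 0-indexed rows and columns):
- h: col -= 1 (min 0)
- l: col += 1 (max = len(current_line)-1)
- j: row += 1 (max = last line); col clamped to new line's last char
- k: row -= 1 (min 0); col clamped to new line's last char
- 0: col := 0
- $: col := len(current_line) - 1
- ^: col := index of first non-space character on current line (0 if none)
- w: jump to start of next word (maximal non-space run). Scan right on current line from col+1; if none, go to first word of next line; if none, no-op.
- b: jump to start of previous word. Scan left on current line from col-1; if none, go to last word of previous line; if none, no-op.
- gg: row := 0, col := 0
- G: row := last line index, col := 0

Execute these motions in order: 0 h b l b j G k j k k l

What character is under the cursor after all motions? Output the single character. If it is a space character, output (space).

After 1 (0): row=0 col=0 char='_'
After 2 (h): row=0 col=0 char='_'
After 3 (b): row=0 col=0 char='_'
After 4 (l): row=0 col=1 char='_'
After 5 (b): row=0 col=1 char='_'
After 6 (j): row=1 col=1 char='o'
After 7 (G): row=4 col=0 char='n'
After 8 (k): row=3 col=0 char='t'
After 9 (j): row=4 col=0 char='n'
After 10 (k): row=3 col=0 char='t'
After 11 (k): row=2 col=0 char='s'
After 12 (l): row=2 col=1 char='n'

Answer: n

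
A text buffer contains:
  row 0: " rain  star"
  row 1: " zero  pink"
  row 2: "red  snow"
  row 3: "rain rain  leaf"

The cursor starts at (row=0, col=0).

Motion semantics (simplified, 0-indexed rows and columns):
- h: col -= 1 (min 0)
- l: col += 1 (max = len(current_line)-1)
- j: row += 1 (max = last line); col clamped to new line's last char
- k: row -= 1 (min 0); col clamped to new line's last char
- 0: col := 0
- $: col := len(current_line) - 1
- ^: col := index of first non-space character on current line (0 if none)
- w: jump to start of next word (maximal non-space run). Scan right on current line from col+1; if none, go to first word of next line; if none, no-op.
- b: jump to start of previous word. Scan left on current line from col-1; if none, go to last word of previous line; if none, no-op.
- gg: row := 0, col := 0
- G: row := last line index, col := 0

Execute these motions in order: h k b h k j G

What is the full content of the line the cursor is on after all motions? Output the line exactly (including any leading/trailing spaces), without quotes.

Answer: rain rain  leaf

Derivation:
After 1 (h): row=0 col=0 char='_'
After 2 (k): row=0 col=0 char='_'
After 3 (b): row=0 col=0 char='_'
After 4 (h): row=0 col=0 char='_'
After 5 (k): row=0 col=0 char='_'
After 6 (j): row=1 col=0 char='_'
After 7 (G): row=3 col=0 char='r'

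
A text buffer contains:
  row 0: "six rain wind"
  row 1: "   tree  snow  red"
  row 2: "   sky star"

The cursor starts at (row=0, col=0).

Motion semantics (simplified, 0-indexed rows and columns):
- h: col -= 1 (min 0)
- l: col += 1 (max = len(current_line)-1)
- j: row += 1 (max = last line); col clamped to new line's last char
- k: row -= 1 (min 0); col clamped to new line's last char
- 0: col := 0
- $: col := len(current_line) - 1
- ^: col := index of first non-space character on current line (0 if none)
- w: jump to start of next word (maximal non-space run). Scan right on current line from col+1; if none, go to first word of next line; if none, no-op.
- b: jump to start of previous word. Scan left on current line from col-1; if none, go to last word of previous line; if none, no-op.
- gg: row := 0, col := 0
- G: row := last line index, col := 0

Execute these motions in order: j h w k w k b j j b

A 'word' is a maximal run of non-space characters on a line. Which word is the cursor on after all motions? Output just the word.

Answer: red

Derivation:
After 1 (j): row=1 col=0 char='_'
After 2 (h): row=1 col=0 char='_'
After 3 (w): row=1 col=3 char='t'
After 4 (k): row=0 col=3 char='_'
After 5 (w): row=0 col=4 char='r'
After 6 (k): row=0 col=4 char='r'
After 7 (b): row=0 col=0 char='s'
After 8 (j): row=1 col=0 char='_'
After 9 (j): row=2 col=0 char='_'
After 10 (b): row=1 col=15 char='r'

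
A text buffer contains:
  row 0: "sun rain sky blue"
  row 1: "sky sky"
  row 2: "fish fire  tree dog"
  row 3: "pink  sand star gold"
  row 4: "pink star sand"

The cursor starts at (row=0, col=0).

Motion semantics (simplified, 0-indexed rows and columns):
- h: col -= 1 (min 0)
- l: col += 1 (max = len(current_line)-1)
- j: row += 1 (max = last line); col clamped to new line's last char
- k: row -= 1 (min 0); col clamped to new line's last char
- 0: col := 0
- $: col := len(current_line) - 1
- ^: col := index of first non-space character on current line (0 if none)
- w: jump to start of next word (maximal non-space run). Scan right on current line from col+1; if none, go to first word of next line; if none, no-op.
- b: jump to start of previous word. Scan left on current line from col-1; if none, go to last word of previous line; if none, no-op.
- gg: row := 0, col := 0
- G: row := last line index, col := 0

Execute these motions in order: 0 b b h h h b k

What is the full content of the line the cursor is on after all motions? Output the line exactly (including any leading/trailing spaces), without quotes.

After 1 (0): row=0 col=0 char='s'
After 2 (b): row=0 col=0 char='s'
After 3 (b): row=0 col=0 char='s'
After 4 (h): row=0 col=0 char='s'
After 5 (h): row=0 col=0 char='s'
After 6 (h): row=0 col=0 char='s'
After 7 (b): row=0 col=0 char='s'
After 8 (k): row=0 col=0 char='s'

Answer: sun rain sky blue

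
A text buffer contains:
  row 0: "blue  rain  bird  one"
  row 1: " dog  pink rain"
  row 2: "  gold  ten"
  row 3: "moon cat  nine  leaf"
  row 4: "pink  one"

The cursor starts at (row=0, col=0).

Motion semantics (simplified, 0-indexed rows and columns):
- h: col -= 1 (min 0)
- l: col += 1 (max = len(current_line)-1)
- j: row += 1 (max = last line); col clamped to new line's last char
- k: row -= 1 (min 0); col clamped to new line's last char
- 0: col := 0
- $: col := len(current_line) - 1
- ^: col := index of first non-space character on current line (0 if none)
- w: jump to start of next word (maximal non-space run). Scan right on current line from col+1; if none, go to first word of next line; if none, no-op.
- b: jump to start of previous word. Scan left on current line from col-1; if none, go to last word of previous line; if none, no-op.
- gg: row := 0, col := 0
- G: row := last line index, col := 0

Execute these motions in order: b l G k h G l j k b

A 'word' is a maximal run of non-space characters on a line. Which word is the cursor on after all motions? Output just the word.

Answer: moon

Derivation:
After 1 (b): row=0 col=0 char='b'
After 2 (l): row=0 col=1 char='l'
After 3 (G): row=4 col=0 char='p'
After 4 (k): row=3 col=0 char='m'
After 5 (h): row=3 col=0 char='m'
After 6 (G): row=4 col=0 char='p'
After 7 (l): row=4 col=1 char='i'
After 8 (j): row=4 col=1 char='i'
After 9 (k): row=3 col=1 char='o'
After 10 (b): row=3 col=0 char='m'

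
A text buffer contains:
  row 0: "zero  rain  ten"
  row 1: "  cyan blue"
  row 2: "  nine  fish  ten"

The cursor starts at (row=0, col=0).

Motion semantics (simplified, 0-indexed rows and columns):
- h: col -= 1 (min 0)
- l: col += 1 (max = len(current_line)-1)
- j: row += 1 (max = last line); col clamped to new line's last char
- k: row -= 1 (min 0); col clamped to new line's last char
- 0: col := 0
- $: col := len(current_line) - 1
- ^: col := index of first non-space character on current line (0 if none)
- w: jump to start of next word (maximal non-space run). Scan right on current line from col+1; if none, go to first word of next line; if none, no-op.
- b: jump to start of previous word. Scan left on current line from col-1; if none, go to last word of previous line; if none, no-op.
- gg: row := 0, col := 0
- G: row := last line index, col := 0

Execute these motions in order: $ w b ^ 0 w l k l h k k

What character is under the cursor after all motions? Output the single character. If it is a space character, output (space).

Answer: a

Derivation:
After 1 ($): row=0 col=14 char='n'
After 2 (w): row=1 col=2 char='c'
After 3 (b): row=0 col=12 char='t'
After 4 (^): row=0 col=0 char='z'
After 5 (0): row=0 col=0 char='z'
After 6 (w): row=0 col=6 char='r'
After 7 (l): row=0 col=7 char='a'
After 8 (k): row=0 col=7 char='a'
After 9 (l): row=0 col=8 char='i'
After 10 (h): row=0 col=7 char='a'
After 11 (k): row=0 col=7 char='a'
After 12 (k): row=0 col=7 char='a'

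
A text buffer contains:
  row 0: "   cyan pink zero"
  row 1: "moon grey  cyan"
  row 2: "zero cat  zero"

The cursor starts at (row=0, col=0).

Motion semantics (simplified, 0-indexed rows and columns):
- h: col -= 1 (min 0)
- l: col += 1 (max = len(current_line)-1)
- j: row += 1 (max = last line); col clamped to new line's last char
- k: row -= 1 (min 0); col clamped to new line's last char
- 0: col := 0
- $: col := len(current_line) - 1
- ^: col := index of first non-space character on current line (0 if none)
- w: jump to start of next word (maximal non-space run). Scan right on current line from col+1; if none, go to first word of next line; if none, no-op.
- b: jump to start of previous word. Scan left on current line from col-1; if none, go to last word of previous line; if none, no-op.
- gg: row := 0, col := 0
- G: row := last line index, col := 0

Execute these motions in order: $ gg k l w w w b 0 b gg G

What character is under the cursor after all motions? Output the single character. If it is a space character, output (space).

Answer: z

Derivation:
After 1 ($): row=0 col=16 char='o'
After 2 (gg): row=0 col=0 char='_'
After 3 (k): row=0 col=0 char='_'
After 4 (l): row=0 col=1 char='_'
After 5 (w): row=0 col=3 char='c'
After 6 (w): row=0 col=8 char='p'
After 7 (w): row=0 col=13 char='z'
After 8 (b): row=0 col=8 char='p'
After 9 (0): row=0 col=0 char='_'
After 10 (b): row=0 col=0 char='_'
After 11 (gg): row=0 col=0 char='_'
After 12 (G): row=2 col=0 char='z'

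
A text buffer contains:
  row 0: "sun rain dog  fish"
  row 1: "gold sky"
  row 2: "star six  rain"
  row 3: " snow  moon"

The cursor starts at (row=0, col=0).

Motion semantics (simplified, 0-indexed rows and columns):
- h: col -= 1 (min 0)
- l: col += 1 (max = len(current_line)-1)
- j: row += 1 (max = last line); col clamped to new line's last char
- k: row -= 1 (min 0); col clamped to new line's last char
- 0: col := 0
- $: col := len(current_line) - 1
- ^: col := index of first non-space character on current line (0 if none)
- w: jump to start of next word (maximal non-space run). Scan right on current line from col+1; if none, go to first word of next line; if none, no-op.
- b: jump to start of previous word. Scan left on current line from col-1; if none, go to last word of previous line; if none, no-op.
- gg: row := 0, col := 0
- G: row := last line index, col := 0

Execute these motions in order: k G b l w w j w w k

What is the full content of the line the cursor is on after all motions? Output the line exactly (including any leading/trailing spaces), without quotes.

Answer: star six  rain

Derivation:
After 1 (k): row=0 col=0 char='s'
After 2 (G): row=3 col=0 char='_'
After 3 (b): row=2 col=10 char='r'
After 4 (l): row=2 col=11 char='a'
After 5 (w): row=3 col=1 char='s'
After 6 (w): row=3 col=7 char='m'
After 7 (j): row=3 col=7 char='m'
After 8 (w): row=3 col=7 char='m'
After 9 (w): row=3 col=7 char='m'
After 10 (k): row=2 col=7 char='x'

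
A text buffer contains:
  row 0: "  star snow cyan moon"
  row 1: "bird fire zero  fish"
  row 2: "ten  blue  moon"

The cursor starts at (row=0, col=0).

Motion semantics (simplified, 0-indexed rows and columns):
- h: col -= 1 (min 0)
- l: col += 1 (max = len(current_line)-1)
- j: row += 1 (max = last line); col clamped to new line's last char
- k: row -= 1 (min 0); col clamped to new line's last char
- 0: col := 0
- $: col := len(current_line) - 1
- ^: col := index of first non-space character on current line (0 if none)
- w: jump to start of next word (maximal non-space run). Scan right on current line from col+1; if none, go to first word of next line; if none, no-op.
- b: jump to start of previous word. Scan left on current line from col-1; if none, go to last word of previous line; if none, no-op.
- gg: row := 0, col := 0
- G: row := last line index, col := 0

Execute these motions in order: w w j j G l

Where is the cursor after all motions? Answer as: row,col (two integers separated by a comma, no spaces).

Answer: 2,1

Derivation:
After 1 (w): row=0 col=2 char='s'
After 2 (w): row=0 col=7 char='s'
After 3 (j): row=1 col=7 char='r'
After 4 (j): row=2 col=7 char='u'
After 5 (G): row=2 col=0 char='t'
After 6 (l): row=2 col=1 char='e'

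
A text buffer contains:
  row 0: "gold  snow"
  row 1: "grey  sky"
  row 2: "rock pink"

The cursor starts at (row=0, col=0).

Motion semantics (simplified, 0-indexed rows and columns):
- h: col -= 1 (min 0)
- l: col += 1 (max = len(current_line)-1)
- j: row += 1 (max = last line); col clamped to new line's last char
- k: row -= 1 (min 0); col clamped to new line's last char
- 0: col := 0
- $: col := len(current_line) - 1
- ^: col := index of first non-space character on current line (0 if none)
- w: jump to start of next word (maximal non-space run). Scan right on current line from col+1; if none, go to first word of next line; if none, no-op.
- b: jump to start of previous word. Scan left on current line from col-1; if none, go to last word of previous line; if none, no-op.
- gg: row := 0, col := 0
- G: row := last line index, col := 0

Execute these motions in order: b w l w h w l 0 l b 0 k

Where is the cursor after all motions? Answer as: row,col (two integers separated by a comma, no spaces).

After 1 (b): row=0 col=0 char='g'
After 2 (w): row=0 col=6 char='s'
After 3 (l): row=0 col=7 char='n'
After 4 (w): row=1 col=0 char='g'
After 5 (h): row=1 col=0 char='g'
After 6 (w): row=1 col=6 char='s'
After 7 (l): row=1 col=7 char='k'
After 8 (0): row=1 col=0 char='g'
After 9 (l): row=1 col=1 char='r'
After 10 (b): row=1 col=0 char='g'
After 11 (0): row=1 col=0 char='g'
After 12 (k): row=0 col=0 char='g'

Answer: 0,0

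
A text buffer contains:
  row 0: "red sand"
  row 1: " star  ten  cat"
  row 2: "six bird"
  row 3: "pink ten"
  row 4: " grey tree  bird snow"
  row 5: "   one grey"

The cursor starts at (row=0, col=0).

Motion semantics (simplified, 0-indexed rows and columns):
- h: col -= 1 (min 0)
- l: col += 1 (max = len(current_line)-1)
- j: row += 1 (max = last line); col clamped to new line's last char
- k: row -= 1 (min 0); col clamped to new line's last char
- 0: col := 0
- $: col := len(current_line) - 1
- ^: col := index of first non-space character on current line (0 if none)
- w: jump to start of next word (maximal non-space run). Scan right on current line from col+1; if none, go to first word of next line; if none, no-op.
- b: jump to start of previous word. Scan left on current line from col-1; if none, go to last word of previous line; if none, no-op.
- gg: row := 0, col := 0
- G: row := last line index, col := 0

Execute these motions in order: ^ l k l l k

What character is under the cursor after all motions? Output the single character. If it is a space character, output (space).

Answer: (space)

Derivation:
After 1 (^): row=0 col=0 char='r'
After 2 (l): row=0 col=1 char='e'
After 3 (k): row=0 col=1 char='e'
After 4 (l): row=0 col=2 char='d'
After 5 (l): row=0 col=3 char='_'
After 6 (k): row=0 col=3 char='_'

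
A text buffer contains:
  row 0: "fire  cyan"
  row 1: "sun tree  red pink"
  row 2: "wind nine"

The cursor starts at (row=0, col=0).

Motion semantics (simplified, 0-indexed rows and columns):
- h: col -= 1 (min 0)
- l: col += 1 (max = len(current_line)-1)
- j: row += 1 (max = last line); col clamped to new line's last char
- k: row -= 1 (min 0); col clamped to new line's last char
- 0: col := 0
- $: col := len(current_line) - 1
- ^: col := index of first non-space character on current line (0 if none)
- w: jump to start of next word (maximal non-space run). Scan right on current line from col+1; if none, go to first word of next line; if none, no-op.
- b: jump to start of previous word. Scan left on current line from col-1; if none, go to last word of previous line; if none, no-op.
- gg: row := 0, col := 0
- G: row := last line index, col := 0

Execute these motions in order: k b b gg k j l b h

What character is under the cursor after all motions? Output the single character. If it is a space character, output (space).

After 1 (k): row=0 col=0 char='f'
After 2 (b): row=0 col=0 char='f'
After 3 (b): row=0 col=0 char='f'
After 4 (gg): row=0 col=0 char='f'
After 5 (k): row=0 col=0 char='f'
After 6 (j): row=1 col=0 char='s'
After 7 (l): row=1 col=1 char='u'
After 8 (b): row=1 col=0 char='s'
After 9 (h): row=1 col=0 char='s'

Answer: s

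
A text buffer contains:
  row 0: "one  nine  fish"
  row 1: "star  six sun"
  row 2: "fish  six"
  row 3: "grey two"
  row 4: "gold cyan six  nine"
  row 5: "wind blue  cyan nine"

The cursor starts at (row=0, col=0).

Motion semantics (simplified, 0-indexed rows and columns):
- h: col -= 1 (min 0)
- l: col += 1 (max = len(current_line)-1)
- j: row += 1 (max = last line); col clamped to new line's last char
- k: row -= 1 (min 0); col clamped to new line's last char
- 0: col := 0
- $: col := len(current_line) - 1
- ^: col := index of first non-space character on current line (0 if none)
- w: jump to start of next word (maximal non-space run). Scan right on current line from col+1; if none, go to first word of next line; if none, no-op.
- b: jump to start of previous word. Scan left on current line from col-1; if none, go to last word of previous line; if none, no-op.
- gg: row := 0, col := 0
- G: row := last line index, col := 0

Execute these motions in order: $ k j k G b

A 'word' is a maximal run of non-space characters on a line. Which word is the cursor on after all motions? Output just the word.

After 1 ($): row=0 col=14 char='h'
After 2 (k): row=0 col=14 char='h'
After 3 (j): row=1 col=12 char='n'
After 4 (k): row=0 col=12 char='i'
After 5 (G): row=5 col=0 char='w'
After 6 (b): row=4 col=15 char='n'

Answer: nine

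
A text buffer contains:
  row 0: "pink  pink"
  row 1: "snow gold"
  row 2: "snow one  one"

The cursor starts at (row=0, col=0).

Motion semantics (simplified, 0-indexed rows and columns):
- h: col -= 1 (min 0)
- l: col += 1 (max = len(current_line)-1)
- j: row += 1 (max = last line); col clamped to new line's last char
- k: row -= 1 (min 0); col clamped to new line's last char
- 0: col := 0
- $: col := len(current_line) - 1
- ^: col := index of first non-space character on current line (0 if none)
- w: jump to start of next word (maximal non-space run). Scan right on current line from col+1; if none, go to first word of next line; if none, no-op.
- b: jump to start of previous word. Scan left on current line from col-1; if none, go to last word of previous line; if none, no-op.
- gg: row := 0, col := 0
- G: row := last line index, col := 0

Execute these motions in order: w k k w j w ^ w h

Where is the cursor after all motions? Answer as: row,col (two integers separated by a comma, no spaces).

After 1 (w): row=0 col=6 char='p'
After 2 (k): row=0 col=6 char='p'
After 3 (k): row=0 col=6 char='p'
After 4 (w): row=1 col=0 char='s'
After 5 (j): row=2 col=0 char='s'
After 6 (w): row=2 col=5 char='o'
After 7 (^): row=2 col=0 char='s'
After 8 (w): row=2 col=5 char='o'
After 9 (h): row=2 col=4 char='_'

Answer: 2,4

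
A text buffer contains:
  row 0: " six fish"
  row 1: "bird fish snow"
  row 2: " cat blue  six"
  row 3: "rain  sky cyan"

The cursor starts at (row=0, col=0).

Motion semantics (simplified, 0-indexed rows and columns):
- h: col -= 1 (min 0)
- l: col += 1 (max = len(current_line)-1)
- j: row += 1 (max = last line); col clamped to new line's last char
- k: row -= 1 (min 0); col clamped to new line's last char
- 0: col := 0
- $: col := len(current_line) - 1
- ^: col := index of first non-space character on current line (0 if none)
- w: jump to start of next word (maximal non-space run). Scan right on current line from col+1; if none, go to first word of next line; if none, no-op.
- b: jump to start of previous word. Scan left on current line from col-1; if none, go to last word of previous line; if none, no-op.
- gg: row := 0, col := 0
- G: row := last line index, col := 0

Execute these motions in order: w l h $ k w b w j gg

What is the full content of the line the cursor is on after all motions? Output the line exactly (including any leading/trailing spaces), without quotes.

After 1 (w): row=0 col=1 char='s'
After 2 (l): row=0 col=2 char='i'
After 3 (h): row=0 col=1 char='s'
After 4 ($): row=0 col=8 char='h'
After 5 (k): row=0 col=8 char='h'
After 6 (w): row=1 col=0 char='b'
After 7 (b): row=0 col=5 char='f'
After 8 (w): row=1 col=0 char='b'
After 9 (j): row=2 col=0 char='_'
After 10 (gg): row=0 col=0 char='_'

Answer:  six fish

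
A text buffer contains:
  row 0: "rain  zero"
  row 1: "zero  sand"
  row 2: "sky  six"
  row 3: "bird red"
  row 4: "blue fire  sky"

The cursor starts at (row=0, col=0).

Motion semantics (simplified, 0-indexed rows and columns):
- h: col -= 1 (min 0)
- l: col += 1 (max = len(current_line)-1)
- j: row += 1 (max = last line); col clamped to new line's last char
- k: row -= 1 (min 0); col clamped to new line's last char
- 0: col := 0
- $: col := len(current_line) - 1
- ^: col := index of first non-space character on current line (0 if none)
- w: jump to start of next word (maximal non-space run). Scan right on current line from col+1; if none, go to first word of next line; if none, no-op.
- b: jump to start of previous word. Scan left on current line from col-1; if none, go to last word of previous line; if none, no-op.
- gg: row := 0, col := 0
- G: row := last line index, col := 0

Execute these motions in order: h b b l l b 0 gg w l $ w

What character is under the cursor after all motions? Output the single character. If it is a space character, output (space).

Answer: z

Derivation:
After 1 (h): row=0 col=0 char='r'
After 2 (b): row=0 col=0 char='r'
After 3 (b): row=0 col=0 char='r'
After 4 (l): row=0 col=1 char='a'
After 5 (l): row=0 col=2 char='i'
After 6 (b): row=0 col=0 char='r'
After 7 (0): row=0 col=0 char='r'
After 8 (gg): row=0 col=0 char='r'
After 9 (w): row=0 col=6 char='z'
After 10 (l): row=0 col=7 char='e'
After 11 ($): row=0 col=9 char='o'
After 12 (w): row=1 col=0 char='z'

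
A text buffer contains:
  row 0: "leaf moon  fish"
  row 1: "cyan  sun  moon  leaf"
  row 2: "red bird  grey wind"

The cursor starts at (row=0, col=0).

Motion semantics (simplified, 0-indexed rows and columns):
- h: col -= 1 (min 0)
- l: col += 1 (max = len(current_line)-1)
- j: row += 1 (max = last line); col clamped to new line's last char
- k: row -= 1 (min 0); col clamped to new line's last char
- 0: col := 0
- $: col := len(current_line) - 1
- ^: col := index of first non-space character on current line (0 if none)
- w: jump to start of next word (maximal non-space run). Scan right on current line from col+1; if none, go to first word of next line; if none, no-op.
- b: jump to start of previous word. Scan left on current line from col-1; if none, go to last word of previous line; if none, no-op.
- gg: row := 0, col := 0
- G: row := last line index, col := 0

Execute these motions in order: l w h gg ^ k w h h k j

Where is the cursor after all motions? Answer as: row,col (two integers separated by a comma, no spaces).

After 1 (l): row=0 col=1 char='e'
After 2 (w): row=0 col=5 char='m'
After 3 (h): row=0 col=4 char='_'
After 4 (gg): row=0 col=0 char='l'
After 5 (^): row=0 col=0 char='l'
After 6 (k): row=0 col=0 char='l'
After 7 (w): row=0 col=5 char='m'
After 8 (h): row=0 col=4 char='_'
After 9 (h): row=0 col=3 char='f'
After 10 (k): row=0 col=3 char='f'
After 11 (j): row=1 col=3 char='n'

Answer: 1,3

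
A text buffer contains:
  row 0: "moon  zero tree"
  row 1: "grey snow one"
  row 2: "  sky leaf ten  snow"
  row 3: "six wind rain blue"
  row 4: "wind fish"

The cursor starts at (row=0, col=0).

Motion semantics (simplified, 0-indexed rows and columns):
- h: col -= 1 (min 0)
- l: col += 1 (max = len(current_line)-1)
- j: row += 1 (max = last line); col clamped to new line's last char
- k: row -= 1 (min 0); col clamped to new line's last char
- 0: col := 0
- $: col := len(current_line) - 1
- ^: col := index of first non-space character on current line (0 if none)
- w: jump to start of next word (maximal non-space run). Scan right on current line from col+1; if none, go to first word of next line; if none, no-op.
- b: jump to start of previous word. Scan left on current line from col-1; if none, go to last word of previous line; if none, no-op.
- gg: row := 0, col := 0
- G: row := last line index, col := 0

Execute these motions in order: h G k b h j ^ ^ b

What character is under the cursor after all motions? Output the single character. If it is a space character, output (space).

After 1 (h): row=0 col=0 char='m'
After 2 (G): row=4 col=0 char='w'
After 3 (k): row=3 col=0 char='s'
After 4 (b): row=2 col=16 char='s'
After 5 (h): row=2 col=15 char='_'
After 6 (j): row=3 col=15 char='l'
After 7 (^): row=3 col=0 char='s'
After 8 (^): row=3 col=0 char='s'
After 9 (b): row=2 col=16 char='s'

Answer: s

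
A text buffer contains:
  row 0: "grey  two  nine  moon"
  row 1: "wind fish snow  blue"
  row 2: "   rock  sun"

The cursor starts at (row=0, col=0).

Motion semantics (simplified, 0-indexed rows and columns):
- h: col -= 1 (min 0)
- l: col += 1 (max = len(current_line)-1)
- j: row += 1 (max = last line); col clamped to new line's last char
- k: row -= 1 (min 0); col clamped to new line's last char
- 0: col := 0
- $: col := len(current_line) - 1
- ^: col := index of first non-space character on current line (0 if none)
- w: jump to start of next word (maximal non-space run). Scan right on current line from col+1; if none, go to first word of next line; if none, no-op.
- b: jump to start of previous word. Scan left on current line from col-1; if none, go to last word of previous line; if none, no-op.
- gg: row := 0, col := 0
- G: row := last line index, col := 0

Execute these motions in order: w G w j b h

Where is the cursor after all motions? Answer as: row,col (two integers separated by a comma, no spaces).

Answer: 1,15

Derivation:
After 1 (w): row=0 col=6 char='t'
After 2 (G): row=2 col=0 char='_'
After 3 (w): row=2 col=3 char='r'
After 4 (j): row=2 col=3 char='r'
After 5 (b): row=1 col=16 char='b'
After 6 (h): row=1 col=15 char='_'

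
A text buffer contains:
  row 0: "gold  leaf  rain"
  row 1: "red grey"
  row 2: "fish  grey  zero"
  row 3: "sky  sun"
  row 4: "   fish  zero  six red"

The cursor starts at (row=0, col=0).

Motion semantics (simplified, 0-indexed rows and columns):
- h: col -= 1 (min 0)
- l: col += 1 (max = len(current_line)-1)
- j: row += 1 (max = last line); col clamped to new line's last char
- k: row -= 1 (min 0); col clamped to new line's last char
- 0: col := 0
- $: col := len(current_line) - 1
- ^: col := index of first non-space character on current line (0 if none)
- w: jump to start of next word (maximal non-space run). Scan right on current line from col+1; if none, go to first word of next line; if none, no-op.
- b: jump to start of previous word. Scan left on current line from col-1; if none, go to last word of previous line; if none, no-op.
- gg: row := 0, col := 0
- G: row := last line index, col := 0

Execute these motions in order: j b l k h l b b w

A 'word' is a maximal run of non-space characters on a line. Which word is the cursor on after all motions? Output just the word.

Answer: rain

Derivation:
After 1 (j): row=1 col=0 char='r'
After 2 (b): row=0 col=12 char='r'
After 3 (l): row=0 col=13 char='a'
After 4 (k): row=0 col=13 char='a'
After 5 (h): row=0 col=12 char='r'
After 6 (l): row=0 col=13 char='a'
After 7 (b): row=0 col=12 char='r'
After 8 (b): row=0 col=6 char='l'
After 9 (w): row=0 col=12 char='r'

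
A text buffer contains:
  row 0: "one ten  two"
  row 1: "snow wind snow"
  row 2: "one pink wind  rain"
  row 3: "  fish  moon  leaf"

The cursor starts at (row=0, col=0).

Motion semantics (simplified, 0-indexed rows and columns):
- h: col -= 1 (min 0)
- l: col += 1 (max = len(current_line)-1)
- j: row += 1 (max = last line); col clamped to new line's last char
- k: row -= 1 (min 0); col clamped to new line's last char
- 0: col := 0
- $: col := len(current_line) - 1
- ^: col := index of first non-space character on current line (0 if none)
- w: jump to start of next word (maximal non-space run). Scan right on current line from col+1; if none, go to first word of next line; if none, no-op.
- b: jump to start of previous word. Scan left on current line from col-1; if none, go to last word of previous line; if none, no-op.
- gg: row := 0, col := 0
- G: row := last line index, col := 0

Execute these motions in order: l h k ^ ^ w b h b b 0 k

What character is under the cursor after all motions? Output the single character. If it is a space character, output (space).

Answer: o

Derivation:
After 1 (l): row=0 col=1 char='n'
After 2 (h): row=0 col=0 char='o'
After 3 (k): row=0 col=0 char='o'
After 4 (^): row=0 col=0 char='o'
After 5 (^): row=0 col=0 char='o'
After 6 (w): row=0 col=4 char='t'
After 7 (b): row=0 col=0 char='o'
After 8 (h): row=0 col=0 char='o'
After 9 (b): row=0 col=0 char='o'
After 10 (b): row=0 col=0 char='o'
After 11 (0): row=0 col=0 char='o'
After 12 (k): row=0 col=0 char='o'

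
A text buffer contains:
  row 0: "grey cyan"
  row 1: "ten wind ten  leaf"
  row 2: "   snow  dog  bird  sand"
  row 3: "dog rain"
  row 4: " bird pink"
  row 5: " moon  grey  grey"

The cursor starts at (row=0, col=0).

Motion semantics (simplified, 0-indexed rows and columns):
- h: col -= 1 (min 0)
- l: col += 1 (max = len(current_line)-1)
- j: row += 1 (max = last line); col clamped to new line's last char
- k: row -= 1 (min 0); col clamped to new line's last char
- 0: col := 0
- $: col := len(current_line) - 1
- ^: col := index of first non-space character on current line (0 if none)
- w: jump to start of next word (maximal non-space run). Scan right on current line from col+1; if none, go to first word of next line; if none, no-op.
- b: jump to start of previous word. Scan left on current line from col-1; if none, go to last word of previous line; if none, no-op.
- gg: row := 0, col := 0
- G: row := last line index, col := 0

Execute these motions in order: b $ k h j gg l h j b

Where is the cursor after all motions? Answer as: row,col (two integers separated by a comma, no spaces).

Answer: 0,5

Derivation:
After 1 (b): row=0 col=0 char='g'
After 2 ($): row=0 col=8 char='n'
After 3 (k): row=0 col=8 char='n'
After 4 (h): row=0 col=7 char='a'
After 5 (j): row=1 col=7 char='d'
After 6 (gg): row=0 col=0 char='g'
After 7 (l): row=0 col=1 char='r'
After 8 (h): row=0 col=0 char='g'
After 9 (j): row=1 col=0 char='t'
After 10 (b): row=0 col=5 char='c'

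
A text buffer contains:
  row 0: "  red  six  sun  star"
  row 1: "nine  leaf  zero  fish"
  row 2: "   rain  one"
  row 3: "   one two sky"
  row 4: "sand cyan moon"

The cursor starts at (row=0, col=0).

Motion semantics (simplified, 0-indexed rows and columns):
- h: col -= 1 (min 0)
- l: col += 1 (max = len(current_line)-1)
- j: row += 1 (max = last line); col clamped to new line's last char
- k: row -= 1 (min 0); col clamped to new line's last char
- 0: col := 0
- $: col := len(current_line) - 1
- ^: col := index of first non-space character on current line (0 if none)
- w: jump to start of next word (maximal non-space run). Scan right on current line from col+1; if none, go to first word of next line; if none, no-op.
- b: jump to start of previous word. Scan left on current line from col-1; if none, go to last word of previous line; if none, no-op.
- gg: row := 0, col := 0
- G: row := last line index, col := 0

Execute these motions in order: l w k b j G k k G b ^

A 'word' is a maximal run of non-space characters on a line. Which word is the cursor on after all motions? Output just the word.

Answer: one

Derivation:
After 1 (l): row=0 col=1 char='_'
After 2 (w): row=0 col=2 char='r'
After 3 (k): row=0 col=2 char='r'
After 4 (b): row=0 col=2 char='r'
After 5 (j): row=1 col=2 char='n'
After 6 (G): row=4 col=0 char='s'
After 7 (k): row=3 col=0 char='_'
After 8 (k): row=2 col=0 char='_'
After 9 (G): row=4 col=0 char='s'
After 10 (b): row=3 col=11 char='s'
After 11 (^): row=3 col=3 char='o'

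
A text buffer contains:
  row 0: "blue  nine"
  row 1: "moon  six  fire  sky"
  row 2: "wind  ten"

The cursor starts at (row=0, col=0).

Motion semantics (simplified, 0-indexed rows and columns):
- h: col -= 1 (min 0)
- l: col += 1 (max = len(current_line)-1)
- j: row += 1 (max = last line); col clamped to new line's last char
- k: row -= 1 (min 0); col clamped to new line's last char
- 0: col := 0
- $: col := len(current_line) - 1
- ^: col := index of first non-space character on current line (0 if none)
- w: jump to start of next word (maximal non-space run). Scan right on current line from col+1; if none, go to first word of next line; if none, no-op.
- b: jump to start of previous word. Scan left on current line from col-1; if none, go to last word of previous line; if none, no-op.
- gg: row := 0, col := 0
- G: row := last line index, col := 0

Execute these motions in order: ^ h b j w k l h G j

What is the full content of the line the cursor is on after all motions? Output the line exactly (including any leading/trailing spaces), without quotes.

After 1 (^): row=0 col=0 char='b'
After 2 (h): row=0 col=0 char='b'
After 3 (b): row=0 col=0 char='b'
After 4 (j): row=1 col=0 char='m'
After 5 (w): row=1 col=6 char='s'
After 6 (k): row=0 col=6 char='n'
After 7 (l): row=0 col=7 char='i'
After 8 (h): row=0 col=6 char='n'
After 9 (G): row=2 col=0 char='w'
After 10 (j): row=2 col=0 char='w'

Answer: wind  ten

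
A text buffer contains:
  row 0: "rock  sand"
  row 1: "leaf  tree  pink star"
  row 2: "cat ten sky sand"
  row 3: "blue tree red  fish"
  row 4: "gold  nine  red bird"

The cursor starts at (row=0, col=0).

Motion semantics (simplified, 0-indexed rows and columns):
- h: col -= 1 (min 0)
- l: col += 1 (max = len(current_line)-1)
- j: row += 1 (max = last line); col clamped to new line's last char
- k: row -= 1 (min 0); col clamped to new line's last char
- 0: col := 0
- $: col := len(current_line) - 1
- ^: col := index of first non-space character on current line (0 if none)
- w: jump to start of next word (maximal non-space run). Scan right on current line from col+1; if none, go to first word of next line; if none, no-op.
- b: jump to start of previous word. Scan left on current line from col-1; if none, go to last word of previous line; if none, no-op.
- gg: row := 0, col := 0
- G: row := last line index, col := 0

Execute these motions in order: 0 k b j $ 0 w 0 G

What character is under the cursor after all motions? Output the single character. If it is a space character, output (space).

Answer: g

Derivation:
After 1 (0): row=0 col=0 char='r'
After 2 (k): row=0 col=0 char='r'
After 3 (b): row=0 col=0 char='r'
After 4 (j): row=1 col=0 char='l'
After 5 ($): row=1 col=20 char='r'
After 6 (0): row=1 col=0 char='l'
After 7 (w): row=1 col=6 char='t'
After 8 (0): row=1 col=0 char='l'
After 9 (G): row=4 col=0 char='g'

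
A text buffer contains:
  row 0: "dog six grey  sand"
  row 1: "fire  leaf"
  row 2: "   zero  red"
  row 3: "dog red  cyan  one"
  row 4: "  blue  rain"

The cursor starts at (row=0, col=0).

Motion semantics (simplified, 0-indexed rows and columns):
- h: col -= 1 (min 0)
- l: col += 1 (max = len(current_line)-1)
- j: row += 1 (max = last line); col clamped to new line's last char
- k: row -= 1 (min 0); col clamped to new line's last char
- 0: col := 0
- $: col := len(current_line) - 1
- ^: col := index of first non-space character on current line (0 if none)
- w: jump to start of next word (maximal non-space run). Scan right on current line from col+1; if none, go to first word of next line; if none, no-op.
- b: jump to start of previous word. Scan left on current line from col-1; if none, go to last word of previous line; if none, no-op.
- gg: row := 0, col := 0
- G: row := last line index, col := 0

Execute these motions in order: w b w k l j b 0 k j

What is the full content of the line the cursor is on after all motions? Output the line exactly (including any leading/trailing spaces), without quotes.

After 1 (w): row=0 col=4 char='s'
After 2 (b): row=0 col=0 char='d'
After 3 (w): row=0 col=4 char='s'
After 4 (k): row=0 col=4 char='s'
After 5 (l): row=0 col=5 char='i'
After 6 (j): row=1 col=5 char='_'
After 7 (b): row=1 col=0 char='f'
After 8 (0): row=1 col=0 char='f'
After 9 (k): row=0 col=0 char='d'
After 10 (j): row=1 col=0 char='f'

Answer: fire  leaf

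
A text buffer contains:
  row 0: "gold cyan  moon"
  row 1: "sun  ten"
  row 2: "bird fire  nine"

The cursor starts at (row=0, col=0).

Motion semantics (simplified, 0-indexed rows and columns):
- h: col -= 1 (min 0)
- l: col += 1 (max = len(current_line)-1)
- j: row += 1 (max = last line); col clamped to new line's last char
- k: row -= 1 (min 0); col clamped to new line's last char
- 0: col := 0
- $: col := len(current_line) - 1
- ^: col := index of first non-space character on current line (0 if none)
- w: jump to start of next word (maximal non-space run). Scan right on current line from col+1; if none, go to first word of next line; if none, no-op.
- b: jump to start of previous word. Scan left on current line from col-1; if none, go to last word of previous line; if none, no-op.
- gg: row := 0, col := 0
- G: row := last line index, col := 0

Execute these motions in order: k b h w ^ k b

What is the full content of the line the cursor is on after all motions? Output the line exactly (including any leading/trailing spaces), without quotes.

Answer: gold cyan  moon

Derivation:
After 1 (k): row=0 col=0 char='g'
After 2 (b): row=0 col=0 char='g'
After 3 (h): row=0 col=0 char='g'
After 4 (w): row=0 col=5 char='c'
After 5 (^): row=0 col=0 char='g'
After 6 (k): row=0 col=0 char='g'
After 7 (b): row=0 col=0 char='g'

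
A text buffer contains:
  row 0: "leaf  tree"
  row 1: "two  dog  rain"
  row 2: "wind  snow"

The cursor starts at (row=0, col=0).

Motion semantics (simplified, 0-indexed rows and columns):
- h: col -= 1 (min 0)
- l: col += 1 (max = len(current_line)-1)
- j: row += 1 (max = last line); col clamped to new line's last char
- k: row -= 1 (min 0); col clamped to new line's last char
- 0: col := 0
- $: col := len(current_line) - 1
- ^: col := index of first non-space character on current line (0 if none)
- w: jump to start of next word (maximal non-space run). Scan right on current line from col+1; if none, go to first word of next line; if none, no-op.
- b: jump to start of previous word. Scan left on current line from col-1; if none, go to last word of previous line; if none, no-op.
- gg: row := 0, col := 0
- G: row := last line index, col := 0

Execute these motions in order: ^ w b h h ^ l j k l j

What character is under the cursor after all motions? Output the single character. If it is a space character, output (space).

After 1 (^): row=0 col=0 char='l'
After 2 (w): row=0 col=6 char='t'
After 3 (b): row=0 col=0 char='l'
After 4 (h): row=0 col=0 char='l'
After 5 (h): row=0 col=0 char='l'
After 6 (^): row=0 col=0 char='l'
After 7 (l): row=0 col=1 char='e'
After 8 (j): row=1 col=1 char='w'
After 9 (k): row=0 col=1 char='e'
After 10 (l): row=0 col=2 char='a'
After 11 (j): row=1 col=2 char='o'

Answer: o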